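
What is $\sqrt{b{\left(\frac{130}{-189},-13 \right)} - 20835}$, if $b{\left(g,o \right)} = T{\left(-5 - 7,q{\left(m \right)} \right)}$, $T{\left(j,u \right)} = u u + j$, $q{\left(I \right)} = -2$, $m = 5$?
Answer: $i \sqrt{20843} \approx 144.37 i$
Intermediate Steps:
$T{\left(j,u \right)} = j + u^{2}$ ($T{\left(j,u \right)} = u^{2} + j = j + u^{2}$)
$b{\left(g,o \right)} = -8$ ($b{\left(g,o \right)} = \left(-5 - 7\right) + \left(-2\right)^{2} = \left(-5 - 7\right) + 4 = -12 + 4 = -8$)
$\sqrt{b{\left(\frac{130}{-189},-13 \right)} - 20835} = \sqrt{-8 - 20835} = \sqrt{-20843} = i \sqrt{20843}$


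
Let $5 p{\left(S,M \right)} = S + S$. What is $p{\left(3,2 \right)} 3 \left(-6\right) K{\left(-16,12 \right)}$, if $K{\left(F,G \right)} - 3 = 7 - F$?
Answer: $- \frac{2808}{5} \approx -561.6$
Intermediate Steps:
$K{\left(F,G \right)} = 10 - F$ ($K{\left(F,G \right)} = 3 - \left(-7 + F\right) = 10 - F$)
$p{\left(S,M \right)} = \frac{2 S}{5}$ ($p{\left(S,M \right)} = \frac{S + S}{5} = \frac{2 S}{5}$)
$p{\left(3,2 \right)} 3 \left(-6\right) K{\left(-16,12 \right)} = \frac{2}{5} \cdot 3 \cdot 3 \left(-6\right) \left(10 - -16\right) = \frac{6}{5} \cdot 3 \left(-6\right) \left(10 + 16\right) = \frac{18}{5} \left(-6\right) 26 = \left(- \frac{108}{5}\right) 26 = - \frac{2808}{5}$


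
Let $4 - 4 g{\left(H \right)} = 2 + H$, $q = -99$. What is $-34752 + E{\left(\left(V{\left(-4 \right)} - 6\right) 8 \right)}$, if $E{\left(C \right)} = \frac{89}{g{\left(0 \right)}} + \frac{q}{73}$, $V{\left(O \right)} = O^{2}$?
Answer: $- \frac{2524001}{73} \approx -34575.0$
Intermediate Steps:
$g{\left(H \right)} = \frac{1}{2} - \frac{H}{4}$ ($g{\left(H \right)} = 1 - \frac{2 + H}{4} = 1 - \left(\frac{1}{2} + \frac{H}{4}\right) = \frac{1}{2} - \frac{H}{4}$)
$E{\left(C \right)} = \frac{12895}{73}$ ($E{\left(C \right)} = \frac{89}{\frac{1}{2} - 0} - \frac{99}{73} = \frac{89}{\frac{1}{2} + 0} - \frac{99}{73} = 89 \frac{1}{\frac{1}{2}} - \frac{99}{73} = 89 \cdot 2 - \frac{99}{73} = 178 - \frac{99}{73} = \frac{12895}{73}$)
$-34752 + E{\left(\left(V{\left(-4 \right)} - 6\right) 8 \right)} = -34752 + \frac{12895}{73} = - \frac{2524001}{73}$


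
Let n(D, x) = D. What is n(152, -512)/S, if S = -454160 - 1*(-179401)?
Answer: -8/14461 ≈ -0.00055321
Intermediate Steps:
S = -274759 (S = -454160 + 179401 = -274759)
n(152, -512)/S = 152/(-274759) = 152*(-1/274759) = -8/14461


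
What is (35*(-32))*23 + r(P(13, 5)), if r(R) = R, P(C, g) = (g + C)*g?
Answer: -25670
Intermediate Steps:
P(C, g) = g*(C + g) (P(C, g) = (C + g)*g = g*(C + g))
(35*(-32))*23 + r(P(13, 5)) = (35*(-32))*23 + 5*(13 + 5) = -1120*23 + 5*18 = -25760 + 90 = -25670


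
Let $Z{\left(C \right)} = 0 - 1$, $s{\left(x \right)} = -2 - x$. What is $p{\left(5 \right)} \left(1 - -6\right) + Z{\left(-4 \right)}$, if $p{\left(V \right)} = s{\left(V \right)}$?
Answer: $-50$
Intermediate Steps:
$p{\left(V \right)} = -2 - V$
$Z{\left(C \right)} = -1$ ($Z{\left(C \right)} = 0 - 1 = -1$)
$p{\left(5 \right)} \left(1 - -6\right) + Z{\left(-4 \right)} = \left(-2 - 5\right) \left(1 - -6\right) - 1 = \left(-2 - 5\right) \left(1 + 6\right) - 1 = \left(-7\right) 7 - 1 = -49 - 1 = -50$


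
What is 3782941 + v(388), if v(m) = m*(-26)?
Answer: 3772853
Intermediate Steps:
v(m) = -26*m
3782941 + v(388) = 3782941 - 26*388 = 3782941 - 10088 = 3772853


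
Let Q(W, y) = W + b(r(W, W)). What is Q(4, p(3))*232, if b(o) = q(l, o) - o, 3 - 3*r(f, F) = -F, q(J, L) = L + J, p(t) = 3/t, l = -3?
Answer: 232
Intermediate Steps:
q(J, L) = J + L
r(f, F) = 1 + F/3 (r(f, F) = 1 - (-1)*F/3 = 1 + F/3)
b(o) = -3 (b(o) = (-3 + o) - o = -3)
Q(W, y) = -3 + W (Q(W, y) = W - 3 = -3 + W)
Q(4, p(3))*232 = (-3 + 4)*232 = 1*232 = 232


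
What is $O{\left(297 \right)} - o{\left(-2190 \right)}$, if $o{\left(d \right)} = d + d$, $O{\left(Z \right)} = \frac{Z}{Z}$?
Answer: $4381$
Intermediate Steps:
$O{\left(Z \right)} = 1$
$o{\left(d \right)} = 2 d$
$O{\left(297 \right)} - o{\left(-2190 \right)} = 1 - 2 \left(-2190\right) = 1 - -4380 = 1 + 4380 = 4381$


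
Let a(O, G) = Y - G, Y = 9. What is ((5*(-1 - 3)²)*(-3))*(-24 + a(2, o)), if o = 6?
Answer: 5040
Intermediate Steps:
a(O, G) = 9 - G
((5*(-1 - 3)²)*(-3))*(-24 + a(2, o)) = ((5*(-1 - 3)²)*(-3))*(-24 + (9 - 1*6)) = ((5*(-4)²)*(-3))*(-24 + (9 - 6)) = ((5*16)*(-3))*(-24 + 3) = (80*(-3))*(-21) = -240*(-21) = 5040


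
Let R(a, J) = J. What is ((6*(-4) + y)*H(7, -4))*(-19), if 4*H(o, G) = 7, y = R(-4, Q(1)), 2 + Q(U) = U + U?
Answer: 798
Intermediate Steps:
Q(U) = -2 + 2*U (Q(U) = -2 + (U + U) = -2 + 2*U)
y = 0 (y = -2 + 2*1 = -2 + 2 = 0)
H(o, G) = 7/4 (H(o, G) = (¼)*7 = 7/4)
((6*(-4) + y)*H(7, -4))*(-19) = ((6*(-4) + 0)*(7/4))*(-19) = ((-24 + 0)*(7/4))*(-19) = -24*7/4*(-19) = -42*(-19) = 798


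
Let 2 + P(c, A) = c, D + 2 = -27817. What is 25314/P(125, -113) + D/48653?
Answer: 37217585/181343 ≈ 205.23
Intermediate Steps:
D = -27819 (D = -2 - 27817 = -27819)
P(c, A) = -2 + c
25314/P(125, -113) + D/48653 = 25314/(-2 + 125) - 27819/48653 = 25314/123 - 27819*1/48653 = 25314*(1/123) - 2529/4423 = 8438/41 - 2529/4423 = 37217585/181343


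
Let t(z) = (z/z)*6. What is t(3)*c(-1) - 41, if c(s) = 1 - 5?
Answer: -65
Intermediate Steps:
t(z) = 6 (t(z) = 1*6 = 6)
c(s) = -4
t(3)*c(-1) - 41 = 6*(-4) - 41 = -24 - 41 = -65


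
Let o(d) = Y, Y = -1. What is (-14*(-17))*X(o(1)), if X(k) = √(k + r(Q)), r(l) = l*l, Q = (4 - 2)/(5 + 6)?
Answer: 714*I*√13/11 ≈ 234.03*I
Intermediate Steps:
Q = 2/11 ≈ 0.18182
r(l) = l²
o(d) = -1
X(k) = √(4/121 + k) (X(k) = √(k + (2/11)²) = √(k + 4/121) = √(4/121 + k))
(-14*(-17))*X(o(1)) = (-14*(-17))*(√(4 + 121*(-1))/11) = 238*(√(4 - 121)/11) = 238*(√(-117)/11) = 238*((3*I*√13)/11) = 238*(3*I*√13/11) = 714*I*√13/11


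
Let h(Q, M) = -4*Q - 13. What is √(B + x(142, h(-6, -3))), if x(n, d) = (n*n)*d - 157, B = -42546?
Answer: √179101 ≈ 423.20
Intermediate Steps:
h(Q, M) = -13 - 4*Q
x(n, d) = -157 + d*n² (x(n, d) = n²*d - 157 = d*n² - 157 = -157 + d*n²)
√(B + x(142, h(-6, -3))) = √(-42546 + (-157 + (-13 - 4*(-6))*142²)) = √(-42546 + (-157 + (-13 + 24)*20164)) = √(-42546 + (-157 + 11*20164)) = √(-42546 + (-157 + 221804)) = √(-42546 + 221647) = √179101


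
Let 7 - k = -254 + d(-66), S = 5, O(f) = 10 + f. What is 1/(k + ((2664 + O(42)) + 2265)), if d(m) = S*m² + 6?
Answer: -1/16544 ≈ -6.0445e-5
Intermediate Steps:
d(m) = 6 + 5*m² (d(m) = 5*m² + 6 = 6 + 5*m²)
k = -21525 (k = 7 - (-254 + (6 + 5*(-66)²)) = 7 - (-254 + (6 + 5*4356)) = 7 - (-254 + (6 + 21780)) = 7 - (-254 + 21786) = 7 - 1*21532 = 7 - 21532 = -21525)
1/(k + ((2664 + O(42)) + 2265)) = 1/(-21525 + ((2664 + (10 + 42)) + 2265)) = 1/(-21525 + ((2664 + 52) + 2265)) = 1/(-21525 + (2716 + 2265)) = 1/(-21525 + 4981) = 1/(-16544) = -1/16544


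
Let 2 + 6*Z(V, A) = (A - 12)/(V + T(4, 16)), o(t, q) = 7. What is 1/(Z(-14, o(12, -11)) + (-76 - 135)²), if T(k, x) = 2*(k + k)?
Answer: 4/178081 ≈ 2.2462e-5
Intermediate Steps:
T(k, x) = 4*k (T(k, x) = 2*(2*k) = 4*k)
Z(V, A) = -⅓ + (-12 + A)/(6*(16 + V)) (Z(V, A) = -⅓ + ((A - 12)/(V + 4*4))/6 = -⅓ + ((-12 + A)/(V + 16))/6 = -⅓ + ((-12 + A)/(16 + V))/6 = -⅓ + (-12 + A)/(6*(16 + V)))
1/(Z(-14, o(12, -11)) + (-76 - 135)²) = 1/((-44 + 7 - 2*(-14))/(6*(16 - 14)) + (-76 - 135)²) = 1/((⅙)*(-44 + 7 + 28)/2 + (-211)²) = 1/((⅙)*(½)*(-9) + 44521) = 1/(-¾ + 44521) = 1/(178081/4) = 4/178081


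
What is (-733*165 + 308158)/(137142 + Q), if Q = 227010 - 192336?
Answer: 187213/171816 ≈ 1.0896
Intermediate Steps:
Q = 34674
(-733*165 + 308158)/(137142 + Q) = (-733*165 + 308158)/(137142 + 34674) = (-120945 + 308158)/171816 = 187213*(1/171816) = 187213/171816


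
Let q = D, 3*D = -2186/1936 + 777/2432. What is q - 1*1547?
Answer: -1365954607/882816 ≈ -1547.3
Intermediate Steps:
D = -238255/882816 (D = (-2186/1936 + 777/2432)/3 = (-2186*1/1936 + 777*(1/2432))/3 = (-1093/968 + 777/2432)/3 = (⅓)*(-238255/294272) = -238255/882816 ≈ -0.26988)
q = -238255/882816 ≈ -0.26988
q - 1*1547 = -238255/882816 - 1*1547 = -238255/882816 - 1547 = -1365954607/882816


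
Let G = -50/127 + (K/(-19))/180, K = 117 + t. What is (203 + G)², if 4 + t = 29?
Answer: 1935207465126049/47162808900 ≈ 41033.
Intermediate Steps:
t = 25 (t = -4 + 29 = 25)
K = 142 (K = 117 + 25 = 142)
G = -94517/217170 (G = -50/127 + (142/(-19))/180 = -50*1/127 + (142*(-1/19))*(1/180) = -50/127 - 142/19*1/180 = -50/127 - 71/1710 = -94517/217170 ≈ -0.43522)
(203 + G)² = (203 - 94517/217170)² = (43990993/217170)² = 1935207465126049/47162808900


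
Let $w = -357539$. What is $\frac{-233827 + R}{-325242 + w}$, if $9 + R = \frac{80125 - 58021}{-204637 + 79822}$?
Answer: $\frac{9728754148}{28407103505} \approx 0.34248$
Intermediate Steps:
$R = - \frac{381813}{41605}$ ($R = -9 + \frac{80125 - 58021}{-204637 + 79822} = -9 + \frac{22104}{-124815} = -9 + 22104 \left(- \frac{1}{124815}\right) = -9 - \frac{7368}{41605} = - \frac{381813}{41605} \approx -9.1771$)
$\frac{-233827 + R}{-325242 + w} = \frac{-233827 - \frac{381813}{41605}}{-325242 - 357539} = - \frac{9728754148}{41605 \left(-682781\right)} = \left(- \frac{9728754148}{41605}\right) \left(- \frac{1}{682781}\right) = \frac{9728754148}{28407103505}$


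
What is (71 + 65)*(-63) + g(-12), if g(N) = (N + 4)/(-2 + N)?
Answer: -59972/7 ≈ -8567.4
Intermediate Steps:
g(N) = (4 + N)/(-2 + N)
(71 + 65)*(-63) + g(-12) = (71 + 65)*(-63) + (4 - 12)/(-2 - 12) = 136*(-63) - 8/(-14) = -8568 - 1/14*(-8) = -8568 + 4/7 = -59972/7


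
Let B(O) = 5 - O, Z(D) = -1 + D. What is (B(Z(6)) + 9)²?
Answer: 81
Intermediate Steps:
(B(Z(6)) + 9)² = ((5 - (-1 + 6)) + 9)² = ((5 - 1*5) + 9)² = ((5 - 5) + 9)² = (0 + 9)² = 9² = 81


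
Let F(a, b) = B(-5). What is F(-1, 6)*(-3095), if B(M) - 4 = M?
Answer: 3095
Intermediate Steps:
B(M) = 4 + M
F(a, b) = -1 (F(a, b) = 4 - 5 = -1)
F(-1, 6)*(-3095) = -1*(-3095) = 3095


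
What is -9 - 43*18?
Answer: -783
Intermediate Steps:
-9 - 43*18 = -9 - 774 = -783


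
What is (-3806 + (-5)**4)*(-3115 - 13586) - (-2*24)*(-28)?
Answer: 53124537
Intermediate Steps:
(-3806 + (-5)**4)*(-3115 - 13586) - (-2*24)*(-28) = (-3806 + 625)*(-16701) - (-48)*(-28) = -3181*(-16701) - 1*1344 = 53125881 - 1344 = 53124537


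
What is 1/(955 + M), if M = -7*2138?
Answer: -1/14011 ≈ -7.1372e-5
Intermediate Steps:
M = -14966
1/(955 + M) = 1/(955 - 14966) = 1/(-14011) = -1/14011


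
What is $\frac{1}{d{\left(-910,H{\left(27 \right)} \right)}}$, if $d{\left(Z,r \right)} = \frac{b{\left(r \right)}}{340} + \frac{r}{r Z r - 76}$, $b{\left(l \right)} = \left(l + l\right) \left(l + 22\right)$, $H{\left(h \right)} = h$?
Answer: $\frac{28197305}{219440232} \approx 0.1285$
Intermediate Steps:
$b{\left(l \right)} = 2 l \left(22 + l\right)$
$d{\left(Z,r \right)} = \frac{r}{-76 + Z r^{2}} + \frac{r \left(22 + r\right)}{170}$ ($d{\left(Z,r \right)} = \frac{2 r \left(22 + r\right)}{340} + \frac{r}{r Z r - 76} = 2 r \left(22 + r\right) \frac{1}{340} + \frac{r}{Z r r - 76} = \frac{r \left(22 + r\right)}{170} + \frac{r}{Z r^{2} - 76} = \frac{r \left(22 + r\right)}{170} + \frac{r}{-76 + Z r^{2}} = \frac{r}{-76 + Z r^{2}} + \frac{r \left(22 + r\right)}{170}$)
$\frac{1}{d{\left(-910,H{\left(27 \right)} \right)}} = \frac{1}{\frac{1}{170} \cdot 27 \frac{1}{-76 - 910 \cdot 27^{2}} \left(-1502 - 2052 - 910 \cdot 27^{2} \left(22 + 27\right)\right)} = \frac{1}{\frac{1}{170} \cdot 27 \frac{1}{-76 - 663390} \left(-1502 - 2052 - 663390 \cdot 49\right)} = \frac{1}{\frac{1}{170} \cdot 27 \frac{1}{-76 - 663390} \left(-1502 - 2052 - 32506110\right)} = \frac{1}{\frac{1}{170} \cdot 27 \frac{1}{-663466} \left(-32509664\right)} = \frac{1}{\frac{1}{170} \cdot 27 \left(- \frac{1}{663466}\right) \left(-32509664\right)} = \frac{1}{\frac{219440232}{28197305}} = \frac{28197305}{219440232}$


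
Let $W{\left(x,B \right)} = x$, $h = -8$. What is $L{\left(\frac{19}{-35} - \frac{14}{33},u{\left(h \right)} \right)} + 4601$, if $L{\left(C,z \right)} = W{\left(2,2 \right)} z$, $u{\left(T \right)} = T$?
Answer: $4585$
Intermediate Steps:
$L{\left(C,z \right)} = 2 z$
$L{\left(\frac{19}{-35} - \frac{14}{33},u{\left(h \right)} \right)} + 4601 = 2 \left(-8\right) + 4601 = -16 + 4601 = 4585$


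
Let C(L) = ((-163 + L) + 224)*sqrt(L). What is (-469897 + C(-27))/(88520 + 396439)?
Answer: -27641/28527 + 2*I*sqrt(3)/9509 ≈ -0.96894 + 0.0003643*I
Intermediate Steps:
C(L) = sqrt(L)*(61 + L) (C(L) = (61 + L)*sqrt(L) = sqrt(L)*(61 + L))
(-469897 + C(-27))/(88520 + 396439) = (-469897 + sqrt(-27)*(61 - 27))/(88520 + 396439) = (-469897 + (3*I*sqrt(3))*34)/484959 = (-469897 + 102*I*sqrt(3))*(1/484959) = -27641/28527 + 2*I*sqrt(3)/9509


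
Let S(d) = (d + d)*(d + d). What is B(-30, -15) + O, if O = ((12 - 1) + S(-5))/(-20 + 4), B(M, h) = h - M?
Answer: 129/16 ≈ 8.0625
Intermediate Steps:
S(d) = 4*d² (S(d) = (2*d)*(2*d) = 4*d²)
O = -111/16 (O = ((12 - 1) + 4*(-5)²)/(-20 + 4) = (11 + 4*25)/(-16) = -(11 + 100)/16 = -1/16*111 = -111/16 ≈ -6.9375)
B(-30, -15) + O = (-15 - 1*(-30)) - 111/16 = (-15 + 30) - 111/16 = 15 - 111/16 = 129/16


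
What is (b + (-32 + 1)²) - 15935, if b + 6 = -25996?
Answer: -40976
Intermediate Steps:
b = -26002 (b = -6 - 25996 = -26002)
(b + (-32 + 1)²) - 15935 = (-26002 + (-32 + 1)²) - 15935 = (-26002 + (-31)²) - 15935 = (-26002 + 961) - 15935 = -25041 - 15935 = -40976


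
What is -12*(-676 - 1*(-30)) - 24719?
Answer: -16967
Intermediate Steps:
-12*(-676 - 1*(-30)) - 24719 = -12*(-676 + 30) - 24719 = -12*(-646) - 24719 = 7752 - 24719 = -16967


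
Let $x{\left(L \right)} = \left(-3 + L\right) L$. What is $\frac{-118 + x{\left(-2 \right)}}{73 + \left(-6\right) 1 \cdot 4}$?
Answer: $- \frac{108}{49} \approx -2.2041$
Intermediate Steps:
$x{\left(L \right)} = L \left(-3 + L\right)$
$\frac{-118 + x{\left(-2 \right)}}{73 + \left(-6\right) 1 \cdot 4} = \frac{-118 - 2 \left(-3 - 2\right)}{73 + \left(-6\right) 1 \cdot 4} = \frac{-118 - -10}{73 - 24} = \frac{-118 + 10}{73 - 24} = - \frac{108}{49}$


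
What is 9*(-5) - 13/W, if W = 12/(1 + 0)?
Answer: -553/12 ≈ -46.083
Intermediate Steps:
W = 12 (W = 12/1 = 12*1 = 12)
9*(-5) - 13/W = 9*(-5) - 13/12 = -45 - 13*1/12 = -45 - 13/12 = -553/12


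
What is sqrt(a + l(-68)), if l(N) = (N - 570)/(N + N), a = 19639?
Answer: 9*sqrt(280347)/34 ≈ 140.16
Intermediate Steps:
l(N) = (-570 + N)/(2*N) (l(N) = (-570 + N)/((2*N)) = (-570 + N)*(1/(2*N)) = (-570 + N)/(2*N))
sqrt(a + l(-68)) = sqrt(19639 + (1/2)*(-570 - 68)/(-68)) = sqrt(19639 + (1/2)*(-1/68)*(-638)) = sqrt(19639 + 319/68) = sqrt(1335771/68) = 9*sqrt(280347)/34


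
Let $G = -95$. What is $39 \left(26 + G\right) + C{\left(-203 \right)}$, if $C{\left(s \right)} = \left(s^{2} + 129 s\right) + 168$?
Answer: $12499$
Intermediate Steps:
$C{\left(s \right)} = 168 + s^{2} + 129 s$
$39 \left(26 + G\right) + C{\left(-203 \right)} = 39 \left(26 - 95\right) + \left(168 + \left(-203\right)^{2} + 129 \left(-203\right)\right) = 39 \left(-69\right) + \left(168 + 41209 - 26187\right) = -2691 + 15190 = 12499$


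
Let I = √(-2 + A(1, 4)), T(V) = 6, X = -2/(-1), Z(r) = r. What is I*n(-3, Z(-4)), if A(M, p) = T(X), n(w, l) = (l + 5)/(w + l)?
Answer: -2/7 ≈ -0.28571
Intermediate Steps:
n(w, l) = (5 + l)/(l + w)
X = 2 (X = -2*(-1) = 2)
A(M, p) = 6
I = 2 (I = √(-2 + 6) = √4 = 2)
I*n(-3, Z(-4)) = 2*((5 - 4)/(-4 - 3)) = 2*(1/(-7)) = 2*(-⅐*1) = 2*(-⅐) = -2/7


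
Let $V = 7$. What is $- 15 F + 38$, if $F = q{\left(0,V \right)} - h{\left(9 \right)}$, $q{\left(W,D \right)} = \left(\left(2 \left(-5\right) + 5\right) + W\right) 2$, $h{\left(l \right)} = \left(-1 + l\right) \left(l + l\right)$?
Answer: $2348$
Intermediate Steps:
$h{\left(l \right)} = 2 l \left(-1 + l\right)$ ($h{\left(l \right)} = \left(-1 + l\right) 2 l = 2 l \left(-1 + l\right)$)
$q{\left(W,D \right)} = -10 + 2 W$ ($q{\left(W,D \right)} = \left(\left(-10 + 5\right) + W\right) 2 = \left(-5 + W\right) 2 = -10 + 2 W$)
$F = -154$ ($F = \left(-10 + 2 \cdot 0\right) - 2 \cdot 9 \left(-1 + 9\right) = \left(-10 + 0\right) - 2 \cdot 9 \cdot 8 = -10 - 144 = -154$)
$- 15 F + 38 = \left(-15\right) \left(-154\right) + 38 = 2310 + 38 = 2348$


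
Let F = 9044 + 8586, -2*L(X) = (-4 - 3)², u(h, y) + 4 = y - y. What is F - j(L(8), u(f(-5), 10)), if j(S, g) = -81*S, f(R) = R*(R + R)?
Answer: 31291/2 ≈ 15646.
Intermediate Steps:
f(R) = 2*R² (f(R) = R*(2*R) = 2*R²)
u(h, y) = -4 (u(h, y) = -4 + (y - y) = -4 + 0 = -4)
L(X) = -49/2 (L(X) = -(-4 - 3)²/2 = -½*(-7)² = -½*49 = -49/2)
F = 17630
F - j(L(8), u(f(-5), 10)) = 17630 - (-81)*(-49)/2 = 17630 - 1*3969/2 = 17630 - 3969/2 = 31291/2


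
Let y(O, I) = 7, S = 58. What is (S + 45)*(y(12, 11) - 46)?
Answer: -4017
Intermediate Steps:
(S + 45)*(y(12, 11) - 46) = (58 + 45)*(7 - 46) = 103*(-39) = -4017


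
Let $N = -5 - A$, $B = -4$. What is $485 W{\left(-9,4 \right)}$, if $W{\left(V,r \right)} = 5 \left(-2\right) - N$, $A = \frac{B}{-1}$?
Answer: $-485$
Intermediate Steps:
$A = 4$ ($A = - \frac{4}{-1} = \left(-4\right) \left(-1\right) = 4$)
$N = -9$ ($N = -5 - 4 = -9$)
$W{\left(V,r \right)} = -1$ ($W{\left(V,r \right)} = 5 \left(-2\right) - -9 = -10 + 9 = -1$)
$485 W{\left(-9,4 \right)} = 485 \left(-1\right) = -485$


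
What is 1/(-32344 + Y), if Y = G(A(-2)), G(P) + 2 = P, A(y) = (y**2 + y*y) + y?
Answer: -1/32340 ≈ -3.0921e-5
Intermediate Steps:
A(y) = y + 2*y**2 (A(y) = (y**2 + y**2) + y = 2*y**2 + y = y + 2*y**2)
G(P) = -2 + P
Y = 4 (Y = -2 - 2*(1 + 2*(-2)) = -2 - 2*(1 - 4) = -2 - 2*(-3) = -2 + 6 = 4)
1/(-32344 + Y) = 1/(-32344 + 4) = 1/(-32340) = -1/32340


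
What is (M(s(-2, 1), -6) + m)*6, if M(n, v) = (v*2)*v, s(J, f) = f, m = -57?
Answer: 90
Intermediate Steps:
M(n, v) = 2*v² (M(n, v) = (2*v)*v = 2*v²)
(M(s(-2, 1), -6) + m)*6 = (2*(-6)² - 57)*6 = (2*36 - 57)*6 = (72 - 57)*6 = 15*6 = 90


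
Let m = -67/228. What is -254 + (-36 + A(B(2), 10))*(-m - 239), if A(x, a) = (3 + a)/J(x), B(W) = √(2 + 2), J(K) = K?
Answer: 3095251/456 ≈ 6787.8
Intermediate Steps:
m = -67/228 (m = -67*1/228 = -67/228 ≈ -0.29386)
B(W) = 2 (B(W) = √4 = 2)
A(x, a) = (3 + a)/x
-254 + (-36 + A(B(2), 10))*(-m - 239) = -254 + (-36 + (3 + 10)/2)*(-1*(-67/228) - 239) = -254 + (-36 + (½)*13)*(67/228 - 239) = -254 + (-36 + 13/2)*(-54425/228) = -254 - 59/2*(-54425/228) = -254 + 3211075/456 = 3095251/456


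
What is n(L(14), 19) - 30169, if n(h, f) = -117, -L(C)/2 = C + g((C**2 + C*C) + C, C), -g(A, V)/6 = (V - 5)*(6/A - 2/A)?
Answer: -30286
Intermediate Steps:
g(A, V) = -24*(-5 + V)/A (g(A, V) = -6*(V - 5)*(6/A - 2/A) = -6*(-5 + V)*4/A = -24*(-5 + V)/A)
L(C) = -2*C - 48*(5 - C)/(C + 2*C**2) (L(C) = -2*(C + 24*(5 - C)/((C**2 + C*C) + C)) = -2*(C + 24*(5 - C)/((C**2 + C**2) + C)) = -2*(C + 24*(5 - C)/(2*C**2 + C)) = -2*(C + 24*(5 - C)/(C + 2*C**2)) = -2*C - 48*(5 - C)/(C + 2*C**2))
n(L(14), 19) - 30169 = -117 - 30169 = -30286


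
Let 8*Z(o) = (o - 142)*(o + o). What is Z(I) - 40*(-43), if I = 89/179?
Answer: 218187799/128164 ≈ 1702.4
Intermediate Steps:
I = 89/179 (I = 89*(1/179) = 89/179 ≈ 0.49721)
Z(o) = o*(-142 + o)/4 (Z(o) = ((o - 142)*(o + o))/8 = ((-142 + o)*(2*o))/8 = (2*o*(-142 + o))/8 = o*(-142 + o)/4)
Z(I) - 40*(-43) = (¼)*(89/179)*(-142 + 89/179) - 40*(-43) = (¼)*(89/179)*(-25329/179) + 1720 = -2254281/128164 + 1720 = 218187799/128164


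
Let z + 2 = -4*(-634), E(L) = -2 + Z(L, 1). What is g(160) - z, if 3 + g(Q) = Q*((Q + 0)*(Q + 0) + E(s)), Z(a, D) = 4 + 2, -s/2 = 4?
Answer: 4094103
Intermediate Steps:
s = -8 (s = -2*4 = -8)
Z(a, D) = 6
E(L) = 4 (E(L) = -2 + 6 = 4)
z = 2534 (z = -2 - 4*(-634) = -2 + 2536 = 2534)
g(Q) = -3 + Q*(4 + Q²) (g(Q) = -3 + Q*((Q + 0)*(Q + 0) + 4) = -3 + Q*(Q*Q + 4) = -3 + Q*(Q² + 4) = -3 + Q*(4 + Q²))
g(160) - z = (-3 + 160³ + 4*160) - 1*2534 = (-3 + 4096000 + 640) - 2534 = 4096637 - 2534 = 4094103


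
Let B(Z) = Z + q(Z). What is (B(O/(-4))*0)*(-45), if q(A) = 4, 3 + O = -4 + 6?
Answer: 0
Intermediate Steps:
O = -1 (O = -3 + (-4 + 6) = -3 + 2 = -1)
B(Z) = 4 + Z (B(Z) = Z + 4 = 4 + Z)
(B(O/(-4))*0)*(-45) = ((4 - 1/(-4))*0)*(-45) = ((4 - 1*(-¼))*0)*(-45) = ((4 + ¼)*0)*(-45) = ((17/4)*0)*(-45) = 0*(-45) = 0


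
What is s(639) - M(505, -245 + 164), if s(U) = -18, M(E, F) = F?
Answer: 63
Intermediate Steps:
s(639) - M(505, -245 + 164) = -18 - (-245 + 164) = -18 - 1*(-81) = -18 + 81 = 63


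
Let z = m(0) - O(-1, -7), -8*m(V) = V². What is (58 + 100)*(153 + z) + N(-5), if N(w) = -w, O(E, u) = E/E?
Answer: 24021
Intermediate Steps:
O(E, u) = 1
m(V) = -V²/8
z = -1 (z = -⅛*0² - 1*1 = -⅛*0 - 1 = 0 - 1 = -1)
(58 + 100)*(153 + z) + N(-5) = (58 + 100)*(153 - 1) - 1*(-5) = 158*152 + 5 = 24016 + 5 = 24021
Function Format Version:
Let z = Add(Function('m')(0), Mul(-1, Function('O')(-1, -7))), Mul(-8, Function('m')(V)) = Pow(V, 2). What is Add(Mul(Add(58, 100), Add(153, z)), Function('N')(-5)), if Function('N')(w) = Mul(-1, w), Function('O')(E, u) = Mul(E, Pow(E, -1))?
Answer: 24021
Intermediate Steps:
Function('O')(E, u) = 1
Function('m')(V) = Mul(Rational(-1, 8), Pow(V, 2))
z = -1 (z = Add(Mul(Rational(-1, 8), Pow(0, 2)), Mul(-1, 1)) = Add(Mul(Rational(-1, 8), 0), -1) = Add(0, -1) = -1)
Add(Mul(Add(58, 100), Add(153, z)), Function('N')(-5)) = Add(Mul(Add(58, 100), Add(153, -1)), Mul(-1, -5)) = Add(Mul(158, 152), 5) = Add(24016, 5) = 24021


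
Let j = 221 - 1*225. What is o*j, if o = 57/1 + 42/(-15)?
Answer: -1084/5 ≈ -216.80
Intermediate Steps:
j = -4 (j = 221 - 225 = -4)
o = 271/5 (o = 57*1 + 42*(-1/15) = 57 - 14/5 = 271/5 ≈ 54.200)
o*j = (271/5)*(-4) = -1084/5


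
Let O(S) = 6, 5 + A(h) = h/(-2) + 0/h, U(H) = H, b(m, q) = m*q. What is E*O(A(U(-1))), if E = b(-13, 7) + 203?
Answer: 672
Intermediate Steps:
A(h) = -5 - h/2 (A(h) = -5 + (h/(-2) + 0/h) = -5 + (h*(-1/2) + 0) = -5 + (-h/2 + 0) = -5 - h/2)
E = 112 (E = -13*7 + 203 = -91 + 203 = 112)
E*O(A(U(-1))) = 112*6 = 672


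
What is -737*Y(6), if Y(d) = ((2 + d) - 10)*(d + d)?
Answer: 17688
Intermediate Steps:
Y(d) = 2*d*(-8 + d) (Y(d) = (-8 + d)*(2*d) = 2*d*(-8 + d))
-737*Y(6) = -1474*6*(-8 + 6) = -1474*6*(-2) = -737*(-24) = 17688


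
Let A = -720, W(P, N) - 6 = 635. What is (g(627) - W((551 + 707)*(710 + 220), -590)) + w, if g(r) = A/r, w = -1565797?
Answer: -327385782/209 ≈ -1.5664e+6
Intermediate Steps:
W(P, N) = 641 (W(P, N) = 6 + 635 = 641)
g(r) = -720/r
(g(627) - W((551 + 707)*(710 + 220), -590)) + w = (-720/627 - 1*641) - 1565797 = (-720*1/627 - 641) - 1565797 = (-240/209 - 641) - 1565797 = -134209/209 - 1565797 = -327385782/209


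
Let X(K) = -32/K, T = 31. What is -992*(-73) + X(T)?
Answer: 2244864/31 ≈ 72415.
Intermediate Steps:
-992*(-73) + X(T) = -992*(-73) - 32/31 = 72416 - 32*1/31 = 72416 - 32/31 = 2244864/31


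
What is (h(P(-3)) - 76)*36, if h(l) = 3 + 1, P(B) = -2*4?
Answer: -2592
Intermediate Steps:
P(B) = -8
h(l) = 4
(h(P(-3)) - 76)*36 = (4 - 76)*36 = -72*36 = -2592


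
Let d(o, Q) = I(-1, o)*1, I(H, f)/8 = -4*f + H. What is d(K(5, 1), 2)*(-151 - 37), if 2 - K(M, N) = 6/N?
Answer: -22560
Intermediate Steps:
K(M, N) = 2 - 6/N
I(H, f) = -32*f + 8*H (I(H, f) = 8*(-4*f + H) = 8*(H - 4*f) = -32*f + 8*H)
d(o, Q) = -8 - 32*o (d(o, Q) = (-32*o + 8*(-1))*1 = (-32*o - 8)*1 = (-8 - 32*o)*1 = -8 - 32*o)
d(K(5, 1), 2)*(-151 - 37) = (-8 - 32*(2 - 6/1))*(-151 - 37) = (-8 - 32*(2 - 6*1))*(-188) = (-8 - 32*(2 - 6))*(-188) = (-8 - 32*(-4))*(-188) = (-8 + 128)*(-188) = 120*(-188) = -22560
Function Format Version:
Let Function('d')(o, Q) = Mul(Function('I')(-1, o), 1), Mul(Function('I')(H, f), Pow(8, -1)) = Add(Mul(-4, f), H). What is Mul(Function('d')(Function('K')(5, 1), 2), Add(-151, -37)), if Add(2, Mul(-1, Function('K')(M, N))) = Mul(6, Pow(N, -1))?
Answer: -22560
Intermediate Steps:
Function('K')(M, N) = Add(2, Mul(-6, Pow(N, -1))) (Function('K')(M, N) = Add(2, Mul(-1, Mul(6, Pow(N, -1)))) = Add(2, Mul(-6, Pow(N, -1))))
Function('I')(H, f) = Add(Mul(-32, f), Mul(8, H)) (Function('I')(H, f) = Mul(8, Add(Mul(-4, f), H)) = Mul(8, Add(H, Mul(-4, f))) = Add(Mul(-32, f), Mul(8, H)))
Function('d')(o, Q) = Add(-8, Mul(-32, o)) (Function('d')(o, Q) = Mul(Add(Mul(-32, o), Mul(8, -1)), 1) = Mul(Add(Mul(-32, o), -8), 1) = Mul(Add(-8, Mul(-32, o)), 1) = Add(-8, Mul(-32, o)))
Mul(Function('d')(Function('K')(5, 1), 2), Add(-151, -37)) = Mul(Add(-8, Mul(-32, Add(2, Mul(-6, Pow(1, -1))))), Add(-151, -37)) = Mul(Add(-8, Mul(-32, Add(2, Mul(-6, 1)))), -188) = Mul(Add(-8, Mul(-32, Add(2, -6))), -188) = Mul(Add(-8, Mul(-32, -4)), -188) = Mul(Add(-8, 128), -188) = Mul(120, -188) = -22560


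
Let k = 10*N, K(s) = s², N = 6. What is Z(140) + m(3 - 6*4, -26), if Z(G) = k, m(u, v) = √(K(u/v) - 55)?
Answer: 60 + I*√36739/26 ≈ 60.0 + 7.3721*I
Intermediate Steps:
m(u, v) = √(-55 + u²/v²) (m(u, v) = √((u/v)² - 55) = √(u²/v² - 55) = √(-55 + u²/v²))
k = 60 (k = 10*6 = 60)
Z(G) = 60
Z(140) + m(3 - 6*4, -26) = 60 + √(-55 + (3 - 6*4)²/(-26)²) = 60 + √(-55 + (3 - 24)²*(1/676)) = 60 + √(-55 + (-21)²*(1/676)) = 60 + √(-55 + 441*(1/676)) = 60 + √(-55 + 441/676) = 60 + √(-36739/676) = 60 + I*√36739/26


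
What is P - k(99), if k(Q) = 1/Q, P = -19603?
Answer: -1940698/99 ≈ -19603.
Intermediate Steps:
P - k(99) = -19603 - 1/99 = -1940698/99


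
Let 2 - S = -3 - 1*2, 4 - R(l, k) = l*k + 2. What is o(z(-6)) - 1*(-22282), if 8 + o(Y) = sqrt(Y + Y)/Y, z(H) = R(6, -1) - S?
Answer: 22274 + sqrt(2) ≈ 22275.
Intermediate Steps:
R(l, k) = 2 - k*l (R(l, k) = 4 - (l*k + 2) = 4 - (k*l + 2) = 4 - (2 + k*l) = 4 + (-2 - k*l) = 2 - k*l)
S = 7 (S = 2 - (-3 - 1*2) = 2 - (-3 - 2) = 2 - 1*(-5) = 2 + 5 = 7)
z(H) = 1 (z(H) = (2 - 1*(-1)*6) - 1*7 = (2 + 6) - 7 = 8 - 7 = 1)
o(Y) = -8 + sqrt(2)/sqrt(Y) (o(Y) = -8 + sqrt(Y + Y)/Y = -8 + sqrt(2*Y)/Y = -8 + (sqrt(2)*sqrt(Y))/Y = -8 + sqrt(2)/sqrt(Y))
o(z(-6)) - 1*(-22282) = (-8 + sqrt(2)/sqrt(1)) - 1*(-22282) = (-8 + sqrt(2)*1) + 22282 = (-8 + sqrt(2)) + 22282 = 22274 + sqrt(2)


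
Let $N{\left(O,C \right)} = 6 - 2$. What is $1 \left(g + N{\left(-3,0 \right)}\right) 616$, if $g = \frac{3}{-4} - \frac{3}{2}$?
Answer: $1078$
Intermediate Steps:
$g = - \frac{9}{4}$ ($g = 3 \left(- \frac{1}{4}\right) - \frac{3}{2} = - \frac{3}{4} - \frac{3}{2} = - \frac{9}{4} \approx -2.25$)
$N{\left(O,C \right)} = 4$
$1 \left(g + N{\left(-3,0 \right)}\right) 616 = 1 \left(- \frac{9}{4} + 4\right) 616 = 1 \cdot \frac{7}{4} \cdot 616 = \frac{7}{4} \cdot 616 = 1078$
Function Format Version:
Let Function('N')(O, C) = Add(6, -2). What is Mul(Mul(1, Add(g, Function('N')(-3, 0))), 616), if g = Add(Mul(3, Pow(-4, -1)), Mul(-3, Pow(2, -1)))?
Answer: 1078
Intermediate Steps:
g = Rational(-9, 4) (g = Add(Mul(3, Rational(-1, 4)), Mul(-3, Rational(1, 2))) = Add(Rational(-3, 4), Rational(-3, 2)) = Rational(-9, 4) ≈ -2.2500)
Function('N')(O, C) = 4
Mul(Mul(1, Add(g, Function('N')(-3, 0))), 616) = Mul(Mul(1, Add(Rational(-9, 4), 4)), 616) = Mul(Mul(1, Rational(7, 4)), 616) = Mul(Rational(7, 4), 616) = 1078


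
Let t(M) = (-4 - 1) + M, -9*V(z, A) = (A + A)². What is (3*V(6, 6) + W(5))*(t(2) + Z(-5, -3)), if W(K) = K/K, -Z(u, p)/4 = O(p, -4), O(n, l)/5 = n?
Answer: -2679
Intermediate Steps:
O(n, l) = 5*n
Z(u, p) = -20*p
V(z, A) = -4*A²/9 (V(z, A) = -(A + A)²/9 = -4*A²/9)
W(K) = 1
t(M) = -5 + M
(3*V(6, 6) + W(5))*(t(2) + Z(-5, -3)) = (3*(-4/9*6²) + 1)*((-5 + 2) - 20*(-3)) = (3*(-4/9*36) + 1)*(-3 + 60) = (3*(-16) + 1)*57 = (-48 + 1)*57 = -47*57 = -2679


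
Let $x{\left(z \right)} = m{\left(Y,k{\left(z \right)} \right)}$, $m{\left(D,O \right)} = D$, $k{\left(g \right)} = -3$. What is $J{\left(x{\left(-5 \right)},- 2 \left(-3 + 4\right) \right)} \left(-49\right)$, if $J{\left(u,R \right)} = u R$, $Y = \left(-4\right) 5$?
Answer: $-1960$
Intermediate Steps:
$Y = -20$
$x{\left(z \right)} = -20$
$J{\left(u,R \right)} = R u$
$J{\left(x{\left(-5 \right)},- 2 \left(-3 + 4\right) \right)} \left(-49\right) = - 2 \left(-3 + 4\right) \left(-20\right) \left(-49\right) = \left(-2\right) 1 \left(-20\right) \left(-49\right) = \left(-2\right) \left(-20\right) \left(-49\right) = 40 \left(-49\right) = -1960$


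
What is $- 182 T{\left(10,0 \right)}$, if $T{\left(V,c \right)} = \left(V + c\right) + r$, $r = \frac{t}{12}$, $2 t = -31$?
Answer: $- \frac{19019}{12} \approx -1584.9$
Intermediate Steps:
$t = - \frac{31}{2}$ ($t = \frac{1}{2} \left(-31\right) = - \frac{31}{2} \approx -15.5$)
$r = - \frac{31}{24}$ ($r = - \frac{31}{2 \cdot 12} = \left(- \frac{31}{2}\right) \frac{1}{12} = - \frac{31}{24} \approx -1.2917$)
$T{\left(V,c \right)} = - \frac{31}{24} + V + c$ ($T{\left(V,c \right)} = \left(V + c\right) - \frac{31}{24} = - \frac{31}{24} + V + c$)
$- 182 T{\left(10,0 \right)} = - 182 \left(- \frac{31}{24} + 10 + 0\right) = \left(-182\right) \frac{209}{24} = - \frac{19019}{12}$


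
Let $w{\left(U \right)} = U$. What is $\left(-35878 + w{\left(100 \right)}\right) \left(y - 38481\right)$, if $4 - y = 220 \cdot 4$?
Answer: $1408114746$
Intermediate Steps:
$y = -876$ ($y = 4 - 220 \cdot 4 = 4 - 880 = -876$)
$\left(-35878 + w{\left(100 \right)}\right) \left(y - 38481\right) = \left(-35878 + 100\right) \left(-876 - 38481\right) = \left(-35778\right) \left(-39357\right) = 1408114746$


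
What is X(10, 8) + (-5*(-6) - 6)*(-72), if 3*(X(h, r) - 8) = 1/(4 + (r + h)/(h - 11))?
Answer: -72241/42 ≈ -1720.0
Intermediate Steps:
X(h, r) = 8 + 1/(3*(4 + (h + r)/(-11 + h))) (X(h, r) = 8 + 1/(3*(4 + (r + h)/(h - 11))) = 8 + 1/(3*(4 + (h + r)/(-11 + h))))
X(10, 8) + (-5*(-6) - 6)*(-72) = (-1067 + 24*8 + 121*10)/(3*(-44 + 8 + 5*10)) + (-5*(-6) - 6)*(-72) = (-1067 + 192 + 1210)/(3*(-44 + 8 + 50)) + (30 - 6)*(-72) = (⅓)*335/14 + 24*(-72) = (⅓)*(1/14)*335 - 1728 = 335/42 - 1728 = -72241/42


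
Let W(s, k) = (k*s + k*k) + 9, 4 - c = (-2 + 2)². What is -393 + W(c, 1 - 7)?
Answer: -372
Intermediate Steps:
c = 4 (c = 4 - (-2 + 2)² = 4 - 1*0² = 4 - 1*0 = 4 + 0 = 4)
W(s, k) = 9 + k² + k*s (W(s, k) = (k*s + k²) + 9 = (k² + k*s) + 9 = 9 + k² + k*s)
-393 + W(c, 1 - 7) = -393 + (9 + (1 - 7)² + (1 - 7)*4) = -393 + (9 + (-6)² - 6*4) = -393 + (9 + 36 - 24) = -393 + 21 = -372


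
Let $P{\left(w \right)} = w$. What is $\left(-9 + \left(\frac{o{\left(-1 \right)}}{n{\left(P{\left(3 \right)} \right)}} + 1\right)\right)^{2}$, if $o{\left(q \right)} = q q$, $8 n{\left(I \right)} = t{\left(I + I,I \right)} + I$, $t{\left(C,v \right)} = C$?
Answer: $\frac{4096}{81} \approx 50.568$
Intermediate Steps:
$n{\left(I \right)} = \frac{3 I}{8}$ ($n{\left(I \right)} = \frac{\left(I + I\right) + I}{8} = \frac{2 I + I}{8} = \frac{3 I}{8}$)
$o{\left(q \right)} = q^{2}$
$\left(-9 + \left(\frac{o{\left(-1 \right)}}{n{\left(P{\left(3 \right)} \right)}} + 1\right)\right)^{2} = \left(-9 + \left(\frac{\left(-1\right)^{2}}{\frac{3}{8} \cdot 3} + 1\right)\right)^{2} = \left(-9 + \left(1 \frac{1}{\frac{9}{8}} + 1\right)\right)^{2} = \left(-9 + \left(1 \cdot \frac{8}{9} + 1\right)\right)^{2} = \left(-9 + \left(\frac{8}{9} + 1\right)\right)^{2} = \left(-9 + \frac{17}{9}\right)^{2} = \left(- \frac{64}{9}\right)^{2} = \frac{4096}{81}$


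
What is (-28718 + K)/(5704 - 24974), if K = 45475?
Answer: -16757/19270 ≈ -0.86959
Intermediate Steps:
(-28718 + K)/(5704 - 24974) = (-28718 + 45475)/(5704 - 24974) = 16757/(-19270) = 16757*(-1/19270) = -16757/19270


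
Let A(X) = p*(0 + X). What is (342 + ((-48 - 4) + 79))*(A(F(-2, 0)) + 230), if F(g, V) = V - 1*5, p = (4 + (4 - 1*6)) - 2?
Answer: 84870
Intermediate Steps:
p = 0 (p = (4 + (4 - 6)) - 2 = (4 - 2) - 2 = 2 - 2 = 0)
F(g, V) = -5 + V (F(g, V) = V - 5 = -5 + V)
A(X) = 0 (A(X) = 0*(0 + X) = 0*X = 0)
(342 + ((-48 - 4) + 79))*(A(F(-2, 0)) + 230) = (342 + ((-48 - 4) + 79))*(0 + 230) = (342 + (-52 + 79))*230 = (342 + 27)*230 = 369*230 = 84870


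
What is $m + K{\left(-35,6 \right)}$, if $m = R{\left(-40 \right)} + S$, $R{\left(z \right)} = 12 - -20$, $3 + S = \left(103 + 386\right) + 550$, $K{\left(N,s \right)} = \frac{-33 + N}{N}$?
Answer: $\frac{37448}{35} \approx 1069.9$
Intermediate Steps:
$K{\left(N,s \right)} = \frac{-33 + N}{N}$
$S = 1036$ ($S = -3 + \left(\left(103 + 386\right) + 550\right) = -3 + \left(489 + 550\right) = -3 + 1039 = 1036$)
$R{\left(z \right)} = 32$ ($R{\left(z \right)} = 12 + 20 = 32$)
$m = 1068$ ($m = 32 + 1036 = 1068$)
$m + K{\left(-35,6 \right)} = 1068 + \frac{-33 - 35}{-35} = 1068 - - \frac{68}{35} = 1068 + \frac{68}{35} = \frac{37448}{35}$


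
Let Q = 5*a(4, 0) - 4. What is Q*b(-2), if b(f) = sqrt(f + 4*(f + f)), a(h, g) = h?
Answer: 48*I*sqrt(2) ≈ 67.882*I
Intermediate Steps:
b(f) = 3*sqrt(f) (b(f) = sqrt(f + 4*(2*f)) = sqrt(f + 8*f) = sqrt(9*f) = 3*sqrt(f))
Q = 16 (Q = 5*4 - 4 = 20 - 4 = 16)
Q*b(-2) = 16*(3*sqrt(-2)) = 16*(3*(I*sqrt(2))) = 16*(3*I*sqrt(2)) = 48*I*sqrt(2)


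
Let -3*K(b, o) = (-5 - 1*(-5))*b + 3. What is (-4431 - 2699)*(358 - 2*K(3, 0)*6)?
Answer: -2638100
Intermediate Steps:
K(b, o) = -1 (K(b, o) = -((-5 - 1*(-5))*b + 3)/3 = -((-5 + 5)*b + 3)/3 = -(0*b + 3)/3 = -(0 + 3)/3 = -⅓*3 = -1)
(-4431 - 2699)*(358 - 2*K(3, 0)*6) = (-4431 - 2699)*(358 - 2*(-1)*6) = -7130*(358 + 2*6) = -7130*(358 + 12) = -7130*370 = -2638100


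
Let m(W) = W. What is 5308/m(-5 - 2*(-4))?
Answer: 5308/3 ≈ 1769.3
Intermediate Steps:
5308/m(-5 - 2*(-4)) = 5308/(-5 - 2*(-4)) = 5308/(-5 + 8) = 5308/3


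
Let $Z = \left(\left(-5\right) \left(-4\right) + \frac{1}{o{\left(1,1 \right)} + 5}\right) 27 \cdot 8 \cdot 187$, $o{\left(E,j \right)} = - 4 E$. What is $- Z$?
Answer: $-848232$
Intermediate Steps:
$Z = 848232$ ($Z = \left(\left(-5\right) \left(-4\right) + \frac{1}{\left(-4\right) 1 + 5}\right) 27 \cdot 8 \cdot 187 = \left(20 + \frac{1}{-4 + 5}\right) 216 \cdot 187 = \left(20 + 1^{-1}\right) 216 \cdot 187 = \left(20 + 1\right) 216 \cdot 187 = 21 \cdot 216 \cdot 187 = 4536 \cdot 187 = 848232$)
$- Z = \left(-1\right) 848232 = -848232$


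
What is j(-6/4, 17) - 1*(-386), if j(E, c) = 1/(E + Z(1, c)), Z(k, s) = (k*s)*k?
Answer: 11968/31 ≈ 386.06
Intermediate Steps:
Z(k, s) = s*k**2
j(E, c) = 1/(E + c) (j(E, c) = 1/(E + c*1**2) = 1/(E + c*1) = 1/(E + c))
j(-6/4, 17) - 1*(-386) = 1/(-6/4 + 17) - 1*(-386) = 1/(-6*1/4 + 17) + 386 = 1/(-3/2 + 17) + 386 = 1/(31/2) + 386 = 2/31 + 386 = 11968/31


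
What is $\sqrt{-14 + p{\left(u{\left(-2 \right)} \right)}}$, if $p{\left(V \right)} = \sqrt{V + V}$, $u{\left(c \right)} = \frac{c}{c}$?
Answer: $\sqrt{-14 + \sqrt{2}} \approx 3.5476 i$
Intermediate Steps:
$u{\left(c \right)} = 1$
$p{\left(V \right)} = \sqrt{2} \sqrt{V}$ ($p{\left(V \right)} = \sqrt{2 V} = \sqrt{2} \sqrt{V}$)
$\sqrt{-14 + p{\left(u{\left(-2 \right)} \right)}} = \sqrt{-14 + \sqrt{2} \sqrt{1}} = \sqrt{-14 + \sqrt{2} \cdot 1} = \sqrt{-14 + \sqrt{2}}$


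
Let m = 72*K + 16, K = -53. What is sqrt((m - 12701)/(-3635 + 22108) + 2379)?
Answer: sqrt(19693102)/91 ≈ 48.766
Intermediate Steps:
m = -3800 (m = 72*(-53) + 16 = -3816 + 16 = -3800)
sqrt((m - 12701)/(-3635 + 22108) + 2379) = sqrt((-3800 - 12701)/(-3635 + 22108) + 2379) = sqrt(-16501/18473 + 2379) = sqrt(-16501*1/18473 + 2379) = sqrt(-569/637 + 2379) = sqrt(1514854/637) = sqrt(19693102)/91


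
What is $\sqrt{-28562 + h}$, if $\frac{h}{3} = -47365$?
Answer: $i \sqrt{170657} \approx 413.11 i$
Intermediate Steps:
$h = -142095$ ($h = 3 \left(-47365\right) = -142095$)
$\sqrt{-28562 + h} = \sqrt{-28562 - 142095} = \sqrt{-170657} = i \sqrt{170657}$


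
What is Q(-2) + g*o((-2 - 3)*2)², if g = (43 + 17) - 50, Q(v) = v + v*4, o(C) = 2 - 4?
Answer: 30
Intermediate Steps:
o(C) = -2
Q(v) = 5*v (Q(v) = v + 4*v = 5*v)
g = 10 (g = 60 - 50 = 10)
Q(-2) + g*o((-2 - 3)*2)² = 5*(-2) + 10*(-2)² = -10 + 10*4 = -10 + 40 = 30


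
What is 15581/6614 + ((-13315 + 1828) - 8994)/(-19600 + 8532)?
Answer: 153955921/36601876 ≈ 4.2062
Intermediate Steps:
15581/6614 + ((-13315 + 1828) - 8994)/(-19600 + 8532) = 15581*(1/6614) + (-11487 - 8994)/(-11068) = 15581/6614 - 20481*(-1/11068) = 15581/6614 + 20481/11068 = 153955921/36601876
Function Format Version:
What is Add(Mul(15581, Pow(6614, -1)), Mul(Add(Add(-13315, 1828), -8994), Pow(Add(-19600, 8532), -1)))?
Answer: Rational(153955921, 36601876) ≈ 4.2062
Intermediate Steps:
Add(Mul(15581, Pow(6614, -1)), Mul(Add(Add(-13315, 1828), -8994), Pow(Add(-19600, 8532), -1))) = Add(Mul(15581, Rational(1, 6614)), Mul(Add(-11487, -8994), Pow(-11068, -1))) = Add(Rational(15581, 6614), Mul(-20481, Rational(-1, 11068))) = Add(Rational(15581, 6614), Rational(20481, 11068)) = Rational(153955921, 36601876)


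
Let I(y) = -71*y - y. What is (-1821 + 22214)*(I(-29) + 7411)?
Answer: 193713107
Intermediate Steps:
I(y) = -72*y
(-1821 + 22214)*(I(-29) + 7411) = (-1821 + 22214)*(-72*(-29) + 7411) = 20393*(2088 + 7411) = 20393*9499 = 193713107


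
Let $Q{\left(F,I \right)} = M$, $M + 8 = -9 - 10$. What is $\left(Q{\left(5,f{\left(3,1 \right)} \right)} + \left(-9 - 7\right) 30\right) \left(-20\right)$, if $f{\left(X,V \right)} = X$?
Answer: $10140$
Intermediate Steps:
$M = -27$ ($M = -8 - 19 = -27$)
$Q{\left(F,I \right)} = -27$
$\left(Q{\left(5,f{\left(3,1 \right)} \right)} + \left(-9 - 7\right) 30\right) \left(-20\right) = \left(-27 + \left(-9 - 7\right) 30\right) \left(-20\right) = \left(-27 - 480\right) \left(-20\right) = \left(-507\right) \left(-20\right) = 10140$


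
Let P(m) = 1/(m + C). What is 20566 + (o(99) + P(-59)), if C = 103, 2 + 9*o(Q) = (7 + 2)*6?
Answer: 8146433/396 ≈ 20572.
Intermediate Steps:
o(Q) = 52/9 (o(Q) = -2/9 + ((7 + 2)*6)/9 = -2/9 + (9*6)/9 = -2/9 + (⅑)*54 = -2/9 + 6 = 52/9)
P(m) = 1/(103 + m) (P(m) = 1/(m + 103) = 1/(103 + m))
20566 + (o(99) + P(-59)) = 20566 + (52/9 + 1/(103 - 59)) = 20566 + (52/9 + 1/44) = 20566 + 2297/396 = 8146433/396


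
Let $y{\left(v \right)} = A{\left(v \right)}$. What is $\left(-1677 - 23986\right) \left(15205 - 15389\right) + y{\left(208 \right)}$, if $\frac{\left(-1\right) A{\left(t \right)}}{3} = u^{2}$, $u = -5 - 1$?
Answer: $4721884$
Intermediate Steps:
$u = -6$ ($u = -5 - 1 = -6$)
$A{\left(t \right)} = -108$ ($A{\left(t \right)} = - 3 \left(-6\right)^{2} = \left(-3\right) 36 = -108$)
$y{\left(v \right)} = -108$
$\left(-1677 - 23986\right) \left(15205 - 15389\right) + y{\left(208 \right)} = \left(-1677 - 23986\right) \left(15205 - 15389\right) - 108 = \left(-25663\right) \left(-184\right) - 108 = 4721992 - 108 = 4721884$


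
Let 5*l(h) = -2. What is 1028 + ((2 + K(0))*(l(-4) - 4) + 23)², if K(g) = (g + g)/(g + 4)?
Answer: 30741/25 ≈ 1229.6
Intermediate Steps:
l(h) = -⅖ (l(h) = (⅕)*(-2) = -⅖)
K(g) = 2*g/(4 + g) (K(g) = (2*g)/(4 + g) = 2*g/(4 + g))
1028 + ((2 + K(0))*(l(-4) - 4) + 23)² = 1028 + ((2 + 2*0/(4 + 0))*(-⅖ - 4) + 23)² = 1028 + ((2 + 2*0/4)*(-22/5) + 23)² = 1028 + ((2 + 2*0*(¼))*(-22/5) + 23)² = 1028 + ((2 + 0)*(-22/5) + 23)² = 1028 + (2*(-22/5) + 23)² = 1028 + (-44/5 + 23)² = 1028 + (71/5)² = 1028 + 5041/25 = 30741/25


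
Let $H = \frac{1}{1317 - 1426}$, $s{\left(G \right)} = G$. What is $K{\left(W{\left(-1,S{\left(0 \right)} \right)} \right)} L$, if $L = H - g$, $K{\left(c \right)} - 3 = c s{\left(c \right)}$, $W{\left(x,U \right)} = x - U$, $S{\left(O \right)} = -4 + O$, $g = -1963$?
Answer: $\frac{2567592}{109} \approx 23556.0$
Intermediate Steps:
$H = - \frac{1}{109}$ ($H = \frac{1}{-109} = - \frac{1}{109} \approx -0.0091743$)
$K{\left(c \right)} = 3 + c^{2}$ ($K{\left(c \right)} = 3 + c c = 3 + c^{2}$)
$L = \frac{213966}{109}$ ($L = - \frac{1}{109} - -1963 = - \frac{1}{109} + 1963 = \frac{213966}{109} \approx 1963.0$)
$K{\left(W{\left(-1,S{\left(0 \right)} \right)} \right)} L = \left(3 + \left(-1 - \left(-4 + 0\right)\right)^{2}\right) \frac{213966}{109} = \left(3 + \left(-1 - -4\right)^{2}\right) \frac{213966}{109} = \left(3 + \left(-1 + 4\right)^{2}\right) \frac{213966}{109} = \left(3 + 3^{2}\right) \frac{213966}{109} = \left(3 + 9\right) \frac{213966}{109} = 12 \cdot \frac{213966}{109} = \frac{2567592}{109}$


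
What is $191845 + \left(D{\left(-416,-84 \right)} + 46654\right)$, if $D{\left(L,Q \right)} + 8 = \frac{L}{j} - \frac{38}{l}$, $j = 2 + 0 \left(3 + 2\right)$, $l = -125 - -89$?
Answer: $\frac{4289113}{18} \approx 2.3828 \cdot 10^{5}$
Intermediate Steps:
$l = -36$ ($l = -125 + 89 = -36$)
$j = 2$ ($j = 2 + 0 \cdot 5 = 2 + 0 = 2$)
$D{\left(L,Q \right)} = - \frac{125}{18} + \frac{L}{2}$ ($D{\left(L,Q \right)} = -8 + \left(\frac{L}{2} - \frac{38}{-36}\right) = -8 + \left(L \frac{1}{2} - - \frac{19}{18}\right) = -8 + \left(\frac{L}{2} + \frac{19}{18}\right) = -8 + \left(\frac{19}{18} + \frac{L}{2}\right) = - \frac{125}{18} + \frac{L}{2}$)
$191845 + \left(D{\left(-416,-84 \right)} + 46654\right) = 191845 + \left(\left(- \frac{125}{18} + \frac{1}{2} \left(-416\right)\right) + 46654\right) = 191845 + \left(\left(- \frac{125}{18} - 208\right) + 46654\right) = 191845 + \left(- \frac{3869}{18} + 46654\right) = 191845 + \frac{835903}{18} = \frac{4289113}{18}$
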